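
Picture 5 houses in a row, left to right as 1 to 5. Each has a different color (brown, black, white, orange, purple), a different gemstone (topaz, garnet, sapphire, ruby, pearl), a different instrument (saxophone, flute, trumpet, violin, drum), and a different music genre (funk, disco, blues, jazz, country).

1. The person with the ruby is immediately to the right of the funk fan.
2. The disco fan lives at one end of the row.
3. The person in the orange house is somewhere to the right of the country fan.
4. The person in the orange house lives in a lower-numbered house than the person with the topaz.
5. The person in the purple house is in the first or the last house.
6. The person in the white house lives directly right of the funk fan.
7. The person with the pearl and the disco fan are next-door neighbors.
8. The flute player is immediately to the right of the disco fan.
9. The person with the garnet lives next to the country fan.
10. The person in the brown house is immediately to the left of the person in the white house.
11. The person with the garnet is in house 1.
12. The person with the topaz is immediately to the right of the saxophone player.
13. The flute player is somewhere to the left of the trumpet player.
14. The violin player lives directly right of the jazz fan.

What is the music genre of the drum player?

disco

By clue 8, the flute player is in house 2.
By clue 8, the disco fan is in house 1.
From clue 11, the person with the garnet must be in house 1.
That leaves drum as the instrument for house 1.
House 5's music genre must be blues (nothing else left).
The person with the pearl is in house 2 (clue 7).
From clue 9, the country fan must be in house 2.
House 2 color: only black fits.
House 3 gemstone: only sapphire fits.
House 1 color: only purple fits.
House 5 color: only white fits.
Clue 6 places the funk fan in house 4.
Clue 10 places the person in the brown house in house 4.
So house 3 gets orange for color.
So house 3 gets jazz for music genre.
Clue 1: the person with the ruby is in house 5.
Clue 14: the violin player is in house 4.
The only gemstone still possible for house 4 is topaz.
House 5 instrument: only trumpet fits.
So house 3 gets saxophone for instrument.
So: house 1 = purple/garnet/drum/disco, house 2 = black/pearl/flute/country, house 3 = orange/sapphire/saxophone/jazz, house 4 = brown/topaz/violin/funk, house 5 = white/ruby/trumpet/blues.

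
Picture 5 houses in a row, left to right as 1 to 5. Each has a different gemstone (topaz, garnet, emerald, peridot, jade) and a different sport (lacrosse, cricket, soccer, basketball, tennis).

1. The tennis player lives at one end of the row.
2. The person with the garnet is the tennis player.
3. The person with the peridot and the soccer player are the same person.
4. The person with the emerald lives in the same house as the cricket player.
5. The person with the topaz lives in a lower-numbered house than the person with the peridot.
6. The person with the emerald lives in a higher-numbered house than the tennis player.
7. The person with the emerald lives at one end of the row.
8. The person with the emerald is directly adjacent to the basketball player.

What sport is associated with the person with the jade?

By clue 6, the tennis player is in house 1.
Clue 7 places the person with the emerald in house 5.
Clue 8: the basketball player is in house 4.
Clue 4 places the cricket player in house 5.
House 1's gemstone must be garnet (nothing else left).
House 4 gemstone: only jade fits.
Clue 5 places the person with the peridot in house 3.
House 2's gemstone must be topaz (nothing else left).
Clue 3 places the soccer player in house 3.
House 2's sport must be lacrosse (nothing else left).
So: house 1 = garnet/tennis, house 2 = topaz/lacrosse, house 3 = peridot/soccer, house 4 = jade/basketball, house 5 = emerald/cricket.

basketball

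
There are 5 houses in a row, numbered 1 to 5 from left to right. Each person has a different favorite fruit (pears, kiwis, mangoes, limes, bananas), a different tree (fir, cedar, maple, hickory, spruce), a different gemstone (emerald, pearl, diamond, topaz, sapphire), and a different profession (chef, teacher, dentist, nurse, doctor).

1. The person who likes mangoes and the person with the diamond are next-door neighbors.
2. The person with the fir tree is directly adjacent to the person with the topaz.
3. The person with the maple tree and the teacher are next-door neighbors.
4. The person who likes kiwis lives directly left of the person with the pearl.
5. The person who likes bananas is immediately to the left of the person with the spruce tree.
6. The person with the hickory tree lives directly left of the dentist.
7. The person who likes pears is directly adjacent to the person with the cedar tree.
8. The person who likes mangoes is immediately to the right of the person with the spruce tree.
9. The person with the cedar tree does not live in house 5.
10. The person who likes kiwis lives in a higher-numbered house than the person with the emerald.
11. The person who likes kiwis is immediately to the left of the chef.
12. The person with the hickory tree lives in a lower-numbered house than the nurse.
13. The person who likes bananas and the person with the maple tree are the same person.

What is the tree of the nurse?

fir

So house 5 gets fir for tree.
Clue 2: the person with the topaz is in house 4.
The person who likes bananas is narrowed to house 1 or 2; consider each.
Placing it in house 2 leads to a contradiction, so it's in house 1.
By clue 5, the person with the spruce tree is in house 2.
Clue 8: the person who likes mangoes is in house 3.
Clue 13: the person with the maple tree is in house 1.
The person with the diamond is in house 2 (clue 1).
Clue 3: the teacher is in house 2.
That leaves doctor as the profession for house 1.
So house 3 gets chef for profession.
Clue 11: the person who likes kiwis is in house 2.
Clue 4 places the person with the pearl in house 3.
The person with the emerald is in house 1 (clue 10).
That leaves sapphire as the gemstone for house 5.
The person who likes limes is narrowed to house 4 or 5; consider each.
Placing it in house 5 leads to a contradiction, so it's in house 4.
The only favorite fruit still possible for house 5 is pears.
Clue 7 places the person with the cedar tree in house 4.
That leaves hickory as the tree for house 3.
Clue 6 places the dentist in house 4.
So house 5 gets nurse for profession.
So: house 1 = bananas/maple/emerald/doctor, house 2 = kiwis/spruce/diamond/teacher, house 3 = mangoes/hickory/pearl/chef, house 4 = limes/cedar/topaz/dentist, house 5 = pears/fir/sapphire/nurse.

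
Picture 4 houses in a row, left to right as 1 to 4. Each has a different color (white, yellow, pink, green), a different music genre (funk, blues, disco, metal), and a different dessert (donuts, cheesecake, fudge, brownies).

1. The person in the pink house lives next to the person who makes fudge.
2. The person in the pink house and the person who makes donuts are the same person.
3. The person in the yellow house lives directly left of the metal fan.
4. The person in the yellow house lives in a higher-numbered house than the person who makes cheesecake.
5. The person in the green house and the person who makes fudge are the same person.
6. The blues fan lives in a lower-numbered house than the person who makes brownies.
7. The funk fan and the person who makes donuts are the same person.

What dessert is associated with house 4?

donuts

The person in the yellow house is narrowed to house 2 or 3; consider each.
Placing it in house 3 leads to a contradiction, so it's in house 2.
Clue 3 places the metal fan in house 3.
By clue 4, the person who makes cheesecake is in house 1.
The funk fan is in house 4 (clue 7).
The person who makes donuts is in house 4 (clue 7).
So house 1 gets white for color.
That leaves brownies as the dessert for house 2.
The only dessert still possible for house 3 is fudge.
The person in the pink house is in house 4 (clue 1).
Clue 5: the person in the green house is in house 3.
Clue 6 places the blues fan in house 1.
So house 2 gets disco for music genre.
So: house 1 = white/blues/cheesecake, house 2 = yellow/disco/brownies, house 3 = green/metal/fudge, house 4 = pink/funk/donuts.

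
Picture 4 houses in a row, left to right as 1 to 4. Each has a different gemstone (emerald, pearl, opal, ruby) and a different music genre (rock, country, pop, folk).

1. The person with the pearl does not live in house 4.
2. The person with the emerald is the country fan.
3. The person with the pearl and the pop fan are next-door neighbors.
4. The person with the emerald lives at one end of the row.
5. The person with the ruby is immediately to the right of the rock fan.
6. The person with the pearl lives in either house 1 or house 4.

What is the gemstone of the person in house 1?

The person with the pearl is in house 1 (clue 6).
By clue 2, the country fan is in house 4.
Clue 3 places the pop fan in house 2.
That leaves emerald as the gemstone for house 4.
Clue 5: the person with the ruby is in house 2.
From clue 5, the rock fan must be in house 1.
So house 3 gets opal for gemstone.
The only music genre still possible for house 3 is folk.
So: house 1 = pearl/rock, house 2 = ruby/pop, house 3 = opal/folk, house 4 = emerald/country.

pearl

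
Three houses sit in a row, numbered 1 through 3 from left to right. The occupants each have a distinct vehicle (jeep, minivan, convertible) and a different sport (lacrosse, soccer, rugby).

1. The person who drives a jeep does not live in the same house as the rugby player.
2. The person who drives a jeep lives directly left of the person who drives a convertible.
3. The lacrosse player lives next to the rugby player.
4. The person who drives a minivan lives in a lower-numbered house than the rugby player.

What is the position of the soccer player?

The only vehicle still possible for house 3 is convertible.
The person who drives a jeep is in house 2 (clue 2).
House 1's vehicle must be minivan (nothing else left).
Clue 1 places the rugby player in house 3.
By clue 3, the lacrosse player is in house 2.
That leaves soccer as the sport for house 1.
So: house 1 = minivan/soccer, house 2 = jeep/lacrosse, house 3 = convertible/rugby.

1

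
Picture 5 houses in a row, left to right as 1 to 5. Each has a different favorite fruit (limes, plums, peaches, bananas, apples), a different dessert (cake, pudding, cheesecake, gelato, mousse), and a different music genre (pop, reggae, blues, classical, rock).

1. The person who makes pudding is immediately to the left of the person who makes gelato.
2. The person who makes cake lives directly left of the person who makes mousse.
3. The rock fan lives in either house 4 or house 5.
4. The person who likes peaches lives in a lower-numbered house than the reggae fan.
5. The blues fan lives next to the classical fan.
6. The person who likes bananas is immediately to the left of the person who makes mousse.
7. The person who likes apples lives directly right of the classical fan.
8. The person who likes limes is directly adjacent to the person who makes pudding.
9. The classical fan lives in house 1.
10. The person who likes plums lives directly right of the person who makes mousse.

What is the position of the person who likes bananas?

1

The classical fan is in house 1 (clue 9).
The blues fan is in house 2 (clue 5).
From clue 7, the person who likes apples must be in house 2.
The person who likes bananas is narrowed to house 1 or 3; consider each.
Placing it in house 3 leads to a contradiction, so it's in house 1.
Clue 6: the person who makes mousse is in house 2.
From clue 10, the person who likes plums must be in house 3.
House 5 favorite fruit: only limes fits.
The person who makes cake is in house 1 (clue 2).
From clue 4, the reggae fan must be in house 5.
Clue 8 places the person who makes pudding in house 4.
The only favorite fruit still possible for house 4 is peaches.
That leaves cheesecake as the dessert for house 3.
That leaves gelato as the dessert for house 5.
The only music genre still possible for house 3 is pop.
House 4 music genre: only rock fits.
So: house 1 = bananas/cake/classical, house 2 = apples/mousse/blues, house 3 = plums/cheesecake/pop, house 4 = peaches/pudding/rock, house 5 = limes/gelato/reggae.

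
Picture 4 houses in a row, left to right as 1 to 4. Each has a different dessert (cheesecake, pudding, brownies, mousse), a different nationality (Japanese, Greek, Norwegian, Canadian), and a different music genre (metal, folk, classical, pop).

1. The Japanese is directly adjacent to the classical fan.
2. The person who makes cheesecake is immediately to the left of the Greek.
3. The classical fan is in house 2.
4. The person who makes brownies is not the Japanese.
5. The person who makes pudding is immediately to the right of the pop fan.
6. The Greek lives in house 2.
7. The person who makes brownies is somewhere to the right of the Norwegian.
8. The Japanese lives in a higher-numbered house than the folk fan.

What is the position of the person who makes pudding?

The classical fan is in house 2 (clue 3).
The Greek is in house 2 (clue 6).
The only music genre still possible for house 4 is metal.
By clue 1, the Japanese is in house 3.
Clue 2: the person who makes cheesecake is in house 1.
Clue 8: the folk fan is in house 1.
House 3's dessert must be mousse (nothing else left).
House 1 nationality: only Norwegian fits.
So house 4 gets Canadian for nationality.
The only music genre still possible for house 3 is pop.
From clue 5, the person who makes pudding must be in house 4.
The only dessert still possible for house 2 is brownies.
So: house 1 = cheesecake/Norwegian/folk, house 2 = brownies/Greek/classical, house 3 = mousse/Japanese/pop, house 4 = pudding/Canadian/metal.

4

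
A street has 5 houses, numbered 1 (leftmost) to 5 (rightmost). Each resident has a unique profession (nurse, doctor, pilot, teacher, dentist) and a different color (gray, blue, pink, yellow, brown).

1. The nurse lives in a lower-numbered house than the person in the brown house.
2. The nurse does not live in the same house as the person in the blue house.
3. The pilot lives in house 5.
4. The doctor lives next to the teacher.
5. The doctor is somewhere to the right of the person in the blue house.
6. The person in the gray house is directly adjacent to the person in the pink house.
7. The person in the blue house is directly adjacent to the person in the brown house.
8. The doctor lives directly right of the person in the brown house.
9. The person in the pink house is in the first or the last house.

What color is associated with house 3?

By clue 3, the pilot is in house 5.
The doctor is narrowed to house 3 or 4; consider each.
Placing it in house 3 leads to a contradiction, so it's in house 4.
By clue 4, the teacher is in house 3.
By clue 8, the person in the brown house is in house 3.
By clue 7, the person in the blue house is in house 2.
Clue 2: the nurse is in house 1.
Clue 6: the person in the pink house is in house 5.
That leaves dentist as the profession for house 2.
House 1's color must be yellow (nothing else left).
That leaves gray as the color for house 4.
So: house 1 = nurse/yellow, house 2 = dentist/blue, house 3 = teacher/brown, house 4 = doctor/gray, house 5 = pilot/pink.

brown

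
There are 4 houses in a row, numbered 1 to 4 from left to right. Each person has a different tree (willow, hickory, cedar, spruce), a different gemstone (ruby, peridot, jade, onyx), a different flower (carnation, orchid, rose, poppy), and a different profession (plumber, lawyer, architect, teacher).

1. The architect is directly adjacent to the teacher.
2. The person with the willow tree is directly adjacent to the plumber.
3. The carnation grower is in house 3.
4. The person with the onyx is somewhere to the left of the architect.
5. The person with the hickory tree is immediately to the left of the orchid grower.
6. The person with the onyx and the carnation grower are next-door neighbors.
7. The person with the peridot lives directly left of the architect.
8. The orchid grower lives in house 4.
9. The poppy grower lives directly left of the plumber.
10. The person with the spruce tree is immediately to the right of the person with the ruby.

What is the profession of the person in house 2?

plumber

Clue 3: the carnation grower is in house 3.
From clue 6, the person with the onyx must be in house 2.
By clue 8, the orchid grower is in house 4.
The only gemstone still possible for house 4 is jade.
From clue 5, the person with the hickory tree must be in house 3.
Clue 7: the person with the peridot is in house 3.
By clue 7, the architect is in house 4.
The only gemstone still possible for house 1 is ruby.
The teacher is in house 3 (clue 1).
From clue 10, the person with the spruce tree must be in house 2.
So house 1 gets lawyer for profession.
So house 2 gets plumber for profession.
By clue 2, the person with the willow tree is in house 1.
By clue 9, the poppy grower is in house 1.
That leaves cedar as the tree for house 4.
So house 2 gets rose for flower.
So: house 1 = willow/ruby/poppy/lawyer, house 2 = spruce/onyx/rose/plumber, house 3 = hickory/peridot/carnation/teacher, house 4 = cedar/jade/orchid/architect.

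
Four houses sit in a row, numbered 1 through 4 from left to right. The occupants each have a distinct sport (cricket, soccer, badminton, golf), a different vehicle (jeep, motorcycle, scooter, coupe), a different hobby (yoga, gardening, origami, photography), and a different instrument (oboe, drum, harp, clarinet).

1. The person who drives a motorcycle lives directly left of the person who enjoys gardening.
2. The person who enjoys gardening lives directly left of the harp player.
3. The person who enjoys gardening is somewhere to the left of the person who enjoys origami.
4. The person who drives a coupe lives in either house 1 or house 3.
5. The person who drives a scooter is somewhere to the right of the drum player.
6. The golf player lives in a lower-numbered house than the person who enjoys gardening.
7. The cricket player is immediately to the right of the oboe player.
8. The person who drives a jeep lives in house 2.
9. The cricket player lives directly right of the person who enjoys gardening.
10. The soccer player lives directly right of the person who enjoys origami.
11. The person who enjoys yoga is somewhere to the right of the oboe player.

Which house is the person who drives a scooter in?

4

Clue 8 places the person who drives a jeep in house 2.
Clue 10: the soccer player is in house 4.
From clue 10, the person who enjoys origami must be in house 3.
That leaves scooter as the vehicle for house 4.
House 1's hobby must be photography (nothing else left).
That leaves yoga as the hobby for house 4.
From clue 1, the person who drives a motorcycle must be in house 1.
The harp player is in house 3 (clue 2).
From clue 6, the golf player must be in house 1.
By clue 7, the oboe player is in house 2.
House 2's sport must be badminton (nothing else left).
So house 3 gets cricket for sport.
That leaves coupe as the vehicle for house 3.
House 2's hobby must be gardening (nothing else left).
House 4's instrument must be clarinet (nothing else left).
That leaves drum as the instrument for house 1.
So: house 1 = golf/motorcycle/photography/drum, house 2 = badminton/jeep/gardening/oboe, house 3 = cricket/coupe/origami/harp, house 4 = soccer/scooter/yoga/clarinet.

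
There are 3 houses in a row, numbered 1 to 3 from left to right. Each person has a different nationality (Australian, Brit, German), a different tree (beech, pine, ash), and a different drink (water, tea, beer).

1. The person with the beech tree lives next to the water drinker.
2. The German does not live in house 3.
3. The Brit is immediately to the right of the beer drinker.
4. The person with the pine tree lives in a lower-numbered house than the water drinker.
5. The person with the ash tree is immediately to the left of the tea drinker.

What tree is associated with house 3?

beech

House 3's tree must be beech (nothing else left).
House 1's drink must be beer (nothing else left).
The water drinker is in house 2 (clue 1).
The Brit is in house 2 (clue 3).
Clue 4: the person with the pine tree is in house 1.
The only nationality still possible for house 1 is German.
House 3 nationality: only Australian fits.
House 2 tree: only ash fits.
House 3 drink: only tea fits.
So: house 1 = German/pine/beer, house 2 = Brit/ash/water, house 3 = Australian/beech/tea.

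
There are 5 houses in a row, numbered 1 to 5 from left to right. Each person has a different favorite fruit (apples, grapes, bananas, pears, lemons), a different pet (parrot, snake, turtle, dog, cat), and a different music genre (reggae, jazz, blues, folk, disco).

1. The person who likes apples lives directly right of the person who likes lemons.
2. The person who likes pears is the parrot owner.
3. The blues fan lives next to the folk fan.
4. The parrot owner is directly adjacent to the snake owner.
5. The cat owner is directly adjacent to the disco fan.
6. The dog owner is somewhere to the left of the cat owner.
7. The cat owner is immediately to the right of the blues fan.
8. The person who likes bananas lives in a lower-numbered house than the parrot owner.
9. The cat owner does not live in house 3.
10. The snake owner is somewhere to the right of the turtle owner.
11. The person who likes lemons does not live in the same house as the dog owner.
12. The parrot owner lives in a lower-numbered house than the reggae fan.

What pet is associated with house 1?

dog

The person who likes bananas is narrowed to house 1 or 2 or 3; consider each.
Placing it in house 2 and house 3 leads to a contradiction, so it's in house 1.
The person who likes apples is narrowed to house 3 or 4 or 5; consider each.
Placing it in house 4 and house 5 leads to a contradiction, so it's in house 3.
Clue 1 places the person who likes lemons in house 2.
House 5's favorite fruit must be grapes (nothing else left).
The parrot owner is in house 4 (clue 2).
Clue 12: the reggae fan is in house 5.
House 4's favorite fruit must be pears (nothing else left).
The cat owner is narrowed to house 2 or 5; consider each.
Placing it in house 5 leads to a contradiction, so it's in house 2.
By clue 6, the dog owner is in house 1.
The blues fan is in house 1 (clue 7).
So house 5 gets snake for pet.
The only music genre still possible for house 3 is disco.
House 4 music genre: only jazz fits.
The only pet still possible for house 3 is turtle.
The only music genre still possible for house 2 is folk.
So: house 1 = bananas/dog/blues, house 2 = lemons/cat/folk, house 3 = apples/turtle/disco, house 4 = pears/parrot/jazz, house 5 = grapes/snake/reggae.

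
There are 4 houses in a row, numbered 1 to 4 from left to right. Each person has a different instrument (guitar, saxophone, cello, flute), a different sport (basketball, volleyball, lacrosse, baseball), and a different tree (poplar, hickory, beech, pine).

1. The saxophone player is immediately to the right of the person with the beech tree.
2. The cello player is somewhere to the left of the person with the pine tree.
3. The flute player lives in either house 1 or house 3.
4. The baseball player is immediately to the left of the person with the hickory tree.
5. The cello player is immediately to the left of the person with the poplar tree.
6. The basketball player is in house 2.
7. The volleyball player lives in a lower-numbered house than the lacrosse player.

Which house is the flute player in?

Clue 6: the basketball player is in house 2.
So house 4 gets lacrosse for sport.
That leaves beech as the tree for house 1.
The saxophone player is in house 2 (clue 1).
House 4's instrument must be guitar (nothing else left).
The only tree still possible for house 3 is pine.
Clue 2: the cello player is in house 1.
Clue 5 places the person with the poplar tree in house 2.
That leaves flute as the instrument for house 3.
That leaves hickory as the tree for house 4.
The baseball player is in house 3 (clue 4).
House 1's sport must be volleyball (nothing else left).
So: house 1 = cello/volleyball/beech, house 2 = saxophone/basketball/poplar, house 3 = flute/baseball/pine, house 4 = guitar/lacrosse/hickory.

3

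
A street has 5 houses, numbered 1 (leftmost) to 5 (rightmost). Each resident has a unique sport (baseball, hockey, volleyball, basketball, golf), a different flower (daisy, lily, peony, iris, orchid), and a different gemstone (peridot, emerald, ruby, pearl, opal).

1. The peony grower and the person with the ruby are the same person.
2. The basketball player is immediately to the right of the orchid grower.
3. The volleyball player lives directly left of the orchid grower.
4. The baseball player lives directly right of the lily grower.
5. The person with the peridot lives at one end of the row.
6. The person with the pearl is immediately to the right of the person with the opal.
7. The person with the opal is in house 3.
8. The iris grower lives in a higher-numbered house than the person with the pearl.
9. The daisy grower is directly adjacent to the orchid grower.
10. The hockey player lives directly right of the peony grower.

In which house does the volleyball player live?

1

By clue 7, the person with the opal is in house 3.
Clue 6: the person with the pearl is in house 4.
By clue 8, the iris grower is in house 5.
The hockey player is narrowed to house 2 or 3; consider each.
Placing it in house 3 leads to a contradiction, so it's in house 2.
Clue 10 places the peony grower in house 1.
Clue 1 places the person with the ruby in house 1.
From clue 9, the daisy grower must be in house 3.
So house 2 gets emerald for gemstone.
The only gemstone still possible for house 5 is peridot.
The only sport still possible for house 4 is golf.
The only sport still possible for house 1 is volleyball.
The orchid grower is in house 2 (clue 3).
House 4 flower: only lily fits.
From clue 2, the basketball player must be in house 3.
From clue 4, the baseball player must be in house 5.
So: house 1 = volleyball/peony/ruby, house 2 = hockey/orchid/emerald, house 3 = basketball/daisy/opal, house 4 = golf/lily/pearl, house 5 = baseball/iris/peridot.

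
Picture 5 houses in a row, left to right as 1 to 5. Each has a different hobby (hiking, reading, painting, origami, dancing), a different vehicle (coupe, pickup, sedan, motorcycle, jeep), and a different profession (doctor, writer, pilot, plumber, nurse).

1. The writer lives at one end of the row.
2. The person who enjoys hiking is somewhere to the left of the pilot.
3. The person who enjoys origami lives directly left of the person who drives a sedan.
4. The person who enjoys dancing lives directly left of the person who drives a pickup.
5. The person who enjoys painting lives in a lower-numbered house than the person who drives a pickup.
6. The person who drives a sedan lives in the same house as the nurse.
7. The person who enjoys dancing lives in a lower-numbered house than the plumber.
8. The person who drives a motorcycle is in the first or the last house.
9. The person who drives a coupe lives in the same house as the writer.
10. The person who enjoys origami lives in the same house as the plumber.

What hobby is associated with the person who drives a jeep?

The only hobby still possible for house 5 is reading.
The person who drives a coupe is narrowed to house 1 or 5; consider each.
Placing it in house 5 leads to a contradiction, so it's in house 1.
From clue 9, the writer must be in house 1.
So house 5 gets motorcycle for vehicle.
That leaves hiking as the hobby for house 4.
Clue 2: the pilot is in house 5.
The only hobby still possible for house 3 is origami.
Clue 3: the person who drives a sedan is in house 4.
By clue 6, the nurse is in house 4.
Clue 10 places the plumber in house 3.
So house 2 gets doctor for profession.
The person who enjoys dancing is narrowed to house 1 or 2; consider each.
Placing it in house 1 leads to a contradiction, so it's in house 2.
The person who drives a pickup is in house 3 (clue 4).
So house 1 gets painting for hobby.
That leaves jeep as the vehicle for house 2.
So: house 1 = painting/coupe/writer, house 2 = dancing/jeep/doctor, house 3 = origami/pickup/plumber, house 4 = hiking/sedan/nurse, house 5 = reading/motorcycle/pilot.

dancing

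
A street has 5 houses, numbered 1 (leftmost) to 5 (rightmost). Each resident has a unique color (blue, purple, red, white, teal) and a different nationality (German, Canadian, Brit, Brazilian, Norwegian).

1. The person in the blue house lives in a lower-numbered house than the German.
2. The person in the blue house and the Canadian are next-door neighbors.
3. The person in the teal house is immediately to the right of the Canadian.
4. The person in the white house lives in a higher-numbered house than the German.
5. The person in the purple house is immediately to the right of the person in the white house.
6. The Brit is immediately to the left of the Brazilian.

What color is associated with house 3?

teal

The person in the blue house is narrowed to house 1 or 2; consider each.
Placing it in house 2 leads to a contradiction, so it's in house 1.
The Canadian is in house 2 (clue 2).
The person in the teal house is in house 3 (clue 3).
The only color still possible for house 2 is red.
That leaves purple as the color for house 5.
So house 4 gets white for color.
So house 1 gets Norwegian for nationality.
House 3 nationality: only German fits.
House 4's nationality must be Brit (nothing else left).
That leaves Brazilian as the nationality for house 5.
So: house 1 = blue/Norwegian, house 2 = red/Canadian, house 3 = teal/German, house 4 = white/Brit, house 5 = purple/Brazilian.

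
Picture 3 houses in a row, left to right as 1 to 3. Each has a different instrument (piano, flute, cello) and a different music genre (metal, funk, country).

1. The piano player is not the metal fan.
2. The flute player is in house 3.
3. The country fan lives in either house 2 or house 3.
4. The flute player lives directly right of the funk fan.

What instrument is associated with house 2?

Clue 2: the flute player is in house 3.
The funk fan is in house 2 (clue 4).
So house 1 gets metal for music genre.
The only music genre still possible for house 3 is country.
The piano player is in house 2 (clue 1).
The only instrument still possible for house 1 is cello.
So: house 1 = cello/metal, house 2 = piano/funk, house 3 = flute/country.

piano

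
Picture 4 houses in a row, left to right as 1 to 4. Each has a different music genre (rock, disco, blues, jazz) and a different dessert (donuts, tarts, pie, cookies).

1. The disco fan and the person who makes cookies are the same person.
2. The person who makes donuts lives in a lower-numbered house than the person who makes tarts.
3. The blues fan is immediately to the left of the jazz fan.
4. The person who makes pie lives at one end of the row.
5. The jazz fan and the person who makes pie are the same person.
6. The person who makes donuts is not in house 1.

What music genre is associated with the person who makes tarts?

blues

Clue 5 places the jazz fan in house 4.
From clue 5, the person who makes pie must be in house 4.
So house 1 gets cookies for dessert.
By clue 1, the disco fan is in house 1.
Clue 2: the person who makes donuts is in house 2.
The person who makes tarts is in house 3 (clue 2).
From clue 3, the blues fan must be in house 3.
So house 2 gets rock for music genre.
So: house 1 = disco/cookies, house 2 = rock/donuts, house 3 = blues/tarts, house 4 = jazz/pie.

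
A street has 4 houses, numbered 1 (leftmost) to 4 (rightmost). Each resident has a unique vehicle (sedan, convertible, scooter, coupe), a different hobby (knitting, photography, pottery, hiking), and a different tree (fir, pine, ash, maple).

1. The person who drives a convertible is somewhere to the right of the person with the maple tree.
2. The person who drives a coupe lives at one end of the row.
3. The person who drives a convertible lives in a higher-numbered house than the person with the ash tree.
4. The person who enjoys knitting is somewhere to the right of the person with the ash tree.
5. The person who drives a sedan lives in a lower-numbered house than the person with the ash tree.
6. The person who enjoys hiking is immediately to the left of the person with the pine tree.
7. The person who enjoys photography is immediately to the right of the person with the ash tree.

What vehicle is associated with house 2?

scooter

The person who drives a convertible is narrowed to house 3 or 4; consider each.
Placing it in house 4 leads to a contradiction, so it's in house 3.
The person with the ash tree is in house 2 (clue 3).
The person who drives a sedan is in house 1 (clue 5).
The person who enjoys photography is in house 3 (clue 7).
So house 2 gets scooter for vehicle.
So house 4 gets coupe for vehicle.
So house 1 gets maple for tree.
Clue 6: the person who enjoys hiking is in house 2.
From clue 6, the person with the pine tree must be in house 3.
That leaves pottery as the hobby for house 1.
So house 4 gets knitting for hobby.
The only tree still possible for house 4 is fir.
So: house 1 = sedan/pottery/maple, house 2 = scooter/hiking/ash, house 3 = convertible/photography/pine, house 4 = coupe/knitting/fir.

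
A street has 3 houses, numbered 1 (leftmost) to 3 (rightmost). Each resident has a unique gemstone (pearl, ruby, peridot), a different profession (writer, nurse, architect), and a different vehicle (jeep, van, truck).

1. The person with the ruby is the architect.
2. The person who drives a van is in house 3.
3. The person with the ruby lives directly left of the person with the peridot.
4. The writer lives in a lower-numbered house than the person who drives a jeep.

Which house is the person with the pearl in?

Clue 2: the person who drives a van is in house 3.
So house 1 gets truck for vehicle.
House 2 vehicle: only jeep fits.
By clue 4, the writer is in house 1.
That leaves architect as the profession for house 2.
So house 3 gets nurse for profession.
From clue 1, the person with the ruby must be in house 2.
By clue 3, the person with the peridot is in house 3.
That leaves pearl as the gemstone for house 1.
So: house 1 = pearl/writer/truck, house 2 = ruby/architect/jeep, house 3 = peridot/nurse/van.

1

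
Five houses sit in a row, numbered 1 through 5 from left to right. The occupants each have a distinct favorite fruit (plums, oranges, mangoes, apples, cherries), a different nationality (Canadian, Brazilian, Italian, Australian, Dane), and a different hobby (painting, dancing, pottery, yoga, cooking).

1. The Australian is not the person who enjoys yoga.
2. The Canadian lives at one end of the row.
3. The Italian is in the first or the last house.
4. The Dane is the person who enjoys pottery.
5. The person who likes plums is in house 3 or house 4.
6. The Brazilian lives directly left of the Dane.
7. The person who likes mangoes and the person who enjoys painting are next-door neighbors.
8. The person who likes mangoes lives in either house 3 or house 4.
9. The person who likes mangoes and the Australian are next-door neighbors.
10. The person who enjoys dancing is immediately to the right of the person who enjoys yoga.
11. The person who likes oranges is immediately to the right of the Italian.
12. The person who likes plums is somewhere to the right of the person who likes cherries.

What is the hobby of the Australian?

painting

Clue 11 places the person who likes oranges in house 2.
Clue 11 places the Italian in house 1.
So house 5 gets apples for favorite fruit.
House 1 favorite fruit: only cherries fits.
That leaves Canadian as the nationality for house 5.
The person who likes mangoes is narrowed to house 3 or 4; consider each.
Placing it in house 4 leads to a contradiction, so it's in house 3.
The only favorite fruit still possible for house 4 is plums.
The Australian is narrowed to house 2 or 4; consider each.
Placing it in house 2 leads to a contradiction, so it's in house 4.
House 2's nationality must be Brazilian (nothing else left).
House 3's nationality must be Dane (nothing else left).
So house 5 gets cooking for hobby.
Clue 4: the person who enjoys pottery is in house 3.
House 1's hobby must be yoga (nothing else left).
The person who enjoys dancing is in house 2 (clue 10).
That leaves painting as the hobby for house 4.
So: house 1 = cherries/Italian/yoga, house 2 = oranges/Brazilian/dancing, house 3 = mangoes/Dane/pottery, house 4 = plums/Australian/painting, house 5 = apples/Canadian/cooking.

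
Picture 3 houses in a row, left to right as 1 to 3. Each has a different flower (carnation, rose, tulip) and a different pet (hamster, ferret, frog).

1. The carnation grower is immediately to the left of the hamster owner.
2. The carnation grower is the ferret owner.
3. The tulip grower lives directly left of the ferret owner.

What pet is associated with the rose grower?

Clue 3 places the tulip grower in house 1.
Clue 3 places the ferret owner in house 2.
House 3 flower: only rose fits.
House 1's pet must be frog (nothing else left).
House 3's pet must be hamster (nothing else left).
House 2 flower: only carnation fits.
So: house 1 = tulip/frog, house 2 = carnation/ferret, house 3 = rose/hamster.

hamster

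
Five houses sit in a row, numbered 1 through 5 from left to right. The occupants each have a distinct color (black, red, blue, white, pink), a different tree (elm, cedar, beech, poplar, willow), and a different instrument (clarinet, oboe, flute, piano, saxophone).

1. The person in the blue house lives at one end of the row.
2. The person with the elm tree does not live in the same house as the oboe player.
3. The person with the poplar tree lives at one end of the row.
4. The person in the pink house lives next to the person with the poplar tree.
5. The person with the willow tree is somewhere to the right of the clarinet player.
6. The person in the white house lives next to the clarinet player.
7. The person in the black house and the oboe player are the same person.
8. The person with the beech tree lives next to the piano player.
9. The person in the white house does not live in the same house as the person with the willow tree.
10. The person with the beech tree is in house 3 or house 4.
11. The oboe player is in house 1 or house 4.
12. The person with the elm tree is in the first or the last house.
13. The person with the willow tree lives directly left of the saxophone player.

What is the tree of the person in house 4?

willow

The person in the black house is narrowed to house 1 or 4; consider each.
Placing it in house 4 leads to a contradiction, so it's in house 1.
By clue 7, the oboe player is in house 1.
The only color still possible for house 5 is blue.
Clue 2 places the person with the elm tree in house 5.
House 1 tree: only poplar fits.
The only tree still possible for house 2 is cedar.
The person in the pink house is in house 2 (clue 4).
The person in the red house is narrowed to house 3 or 4; consider each.
Placing it in house 3 leads to a contradiction, so it's in house 4.
House 3 color: only white fits.
Clue 6: the clarinet player is in house 2.
Clue 9: the person with the willow tree is in house 4.
Clue 13 places the saxophone player in house 5.
House 3's tree must be beech (nothing else left).
Clue 8 places the piano player in house 4.
House 3's instrument must be flute (nothing else left).
So: house 1 = black/poplar/oboe, house 2 = pink/cedar/clarinet, house 3 = white/beech/flute, house 4 = red/willow/piano, house 5 = blue/elm/saxophone.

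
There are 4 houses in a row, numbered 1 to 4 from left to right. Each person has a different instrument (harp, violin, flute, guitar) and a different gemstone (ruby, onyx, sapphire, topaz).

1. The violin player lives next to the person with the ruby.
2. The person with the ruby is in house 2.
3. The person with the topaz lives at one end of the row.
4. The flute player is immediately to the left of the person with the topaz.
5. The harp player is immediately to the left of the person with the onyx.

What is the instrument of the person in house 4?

By clue 2, the person with the ruby is in house 2.
From clue 4, the flute player must be in house 3.
By clue 4, the person with the topaz is in house 4.
House 1 gemstone: only sapphire fits.
House 3's gemstone must be onyx (nothing else left).
From clue 1, the violin player must be in house 1.
The harp player is in house 2 (clue 5).
That leaves guitar as the instrument for house 4.
So: house 1 = violin/sapphire, house 2 = harp/ruby, house 3 = flute/onyx, house 4 = guitar/topaz.

guitar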